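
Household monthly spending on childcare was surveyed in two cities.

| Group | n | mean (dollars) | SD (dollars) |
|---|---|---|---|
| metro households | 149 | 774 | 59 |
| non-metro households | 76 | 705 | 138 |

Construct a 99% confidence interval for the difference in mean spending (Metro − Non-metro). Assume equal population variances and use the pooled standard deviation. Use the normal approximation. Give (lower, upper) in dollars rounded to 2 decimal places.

Pooled variance s_p² = [148·59² + 75·138²] / (149+76−2) = 8715.1928, so s_p = 93.3552.
SE_diff = s_p·√(1/n₁ + 1/n₂) = 93.3552·√(1/149 + 1/76) = 13.1592.
z* = 2.576; margin = 2.576 × 13.1592 = 33.8981.
Difference = 774 − 705 = 69.0000.
69.0000 ± 33.8981 → (35.10, 102.90).

(35.10, 102.90)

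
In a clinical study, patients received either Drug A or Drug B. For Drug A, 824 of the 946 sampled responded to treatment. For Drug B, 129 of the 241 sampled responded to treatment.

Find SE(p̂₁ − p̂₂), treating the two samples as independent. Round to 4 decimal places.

0.0339

First, p̂₁ = 824/946 = 0.8710; p̂₂ = 129/241 = 0.5353.
The two standard errors are √(0.8710×0.1290/946) = 0.01090 and √(0.5353×0.4647/241) = 0.03213.
Because the samples are independent, SE_diff = √(0.01090² + 0.03213²) = 0.03393.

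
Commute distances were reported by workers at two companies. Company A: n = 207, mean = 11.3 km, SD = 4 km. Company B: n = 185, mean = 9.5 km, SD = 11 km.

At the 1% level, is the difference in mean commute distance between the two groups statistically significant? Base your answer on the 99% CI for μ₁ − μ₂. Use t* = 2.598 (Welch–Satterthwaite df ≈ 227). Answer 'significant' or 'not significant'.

Standard errors of each mean: 4/√207 = 0.2780 and 11/√185 = 0.8087.
SE(x̄₁ − x̄₂) = √(0.2780² + 0.8087²) = 0.8551 for independent samples with unequal variances.
With t* = 2.598, the margin is 2.598 × 0.8551 = 2.2215.
x̄₁ − x̄₂ = 11.3 − 9.5 = 1.8000; the interval is 1.8000 ± 2.2215 = (-0.4215, 4.0215).
The interval (-0.4215, 4.0215) contains 0, so the difference is not significant.

not significant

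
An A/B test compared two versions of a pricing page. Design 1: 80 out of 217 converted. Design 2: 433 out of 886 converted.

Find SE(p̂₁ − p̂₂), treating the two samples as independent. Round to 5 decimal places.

Sample proportions: 80/217 = 0.3687, 433/886 = 0.4887.
Each SE is √(p̂(1−p̂)/n): √(0.3687·0.6313/217) = 0.03275 and √(0.4887·0.5113/886) = 0.01679.
SE(p̂₁ − p̂₂) = √(SE₁² + SE₂²) = √(0.0010725625 + 0.0002819041) = 0.03680, since the two samples are independent.

0.03680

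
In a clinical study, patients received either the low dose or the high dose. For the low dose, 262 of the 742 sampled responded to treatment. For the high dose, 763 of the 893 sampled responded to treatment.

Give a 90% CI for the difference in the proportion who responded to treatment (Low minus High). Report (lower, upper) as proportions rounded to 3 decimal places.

First, p̂₁ = 262/742 = 0.3531; p̂₂ = 763/893 = 0.8544.
The two standard errors are √(0.3531×0.6469/742) = 0.01755 and √(0.8544×0.1456/893) = 0.01180.
Because the samples are independent, SE_diff = √(0.01755² + 0.01180²) = 0.02115.
Using z* = 1.645 for 90%, ME = 1.645 × 0.02115 = 0.03479.
p̂₁ − p̂₂ = -0.5013; interval -0.5013 ± 0.03479 gives (-0.536, -0.467).

(-0.536, -0.467)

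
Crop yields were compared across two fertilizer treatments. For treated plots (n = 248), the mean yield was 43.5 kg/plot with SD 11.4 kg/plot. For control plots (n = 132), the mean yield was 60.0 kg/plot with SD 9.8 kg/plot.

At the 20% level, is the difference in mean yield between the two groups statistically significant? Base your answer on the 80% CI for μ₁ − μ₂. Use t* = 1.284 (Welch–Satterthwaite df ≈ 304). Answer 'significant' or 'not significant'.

significant

Per-group SEs: s₁/√n₁ = 11.4/√248 = 0.7239, s₂/√n₂ = 9.8/√132 = 0.8530.
Unpooled SE of the difference: √(0.52403121 + 0.727609) = 1.1188.
Margin of error = t* · SE = 1.284 × 1.1188 = 1.4365.
x̄₁ − x̄₂ = 43.5 − 60.0 = -16.5000.
CI: -16.5000 ± 1.4365 = (-17.9365, -15.0635).
The interval (-17.9365, -15.0635) does not contain 0, so the difference is significant.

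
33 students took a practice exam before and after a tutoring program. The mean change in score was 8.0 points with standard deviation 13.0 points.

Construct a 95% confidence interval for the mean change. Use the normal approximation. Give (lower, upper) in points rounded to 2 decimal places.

This is a matched-pairs design, so SE = s_d/√n = 13.0/√33 = 2.2630.
Margin = 1.960 × 2.2630 = 4.4355; the interval is 8.0 ± 4.4355 = (3.56, 12.44).

(3.56, 12.44)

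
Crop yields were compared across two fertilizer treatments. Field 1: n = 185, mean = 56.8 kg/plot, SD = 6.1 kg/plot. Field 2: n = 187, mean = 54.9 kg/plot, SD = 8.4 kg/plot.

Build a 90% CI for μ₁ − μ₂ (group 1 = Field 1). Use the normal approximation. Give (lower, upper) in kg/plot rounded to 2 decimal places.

Per-group SEs: s₁/√n₁ = 6.1/√185 = 0.4485, s₂/√n₂ = 8.4/√187 = 0.6143.
Unpooled SE of the difference: √(0.20115225 + 0.37736449) = 0.7606.
Margin of error = z* · SE = 1.645 × 0.7606 = 1.2512.
x̄₁ − x̄₂ = 56.8 − 54.9 = 1.9000.
CI: 1.9000 ± 1.2512 = (0.65, 3.15).

(0.65, 3.15)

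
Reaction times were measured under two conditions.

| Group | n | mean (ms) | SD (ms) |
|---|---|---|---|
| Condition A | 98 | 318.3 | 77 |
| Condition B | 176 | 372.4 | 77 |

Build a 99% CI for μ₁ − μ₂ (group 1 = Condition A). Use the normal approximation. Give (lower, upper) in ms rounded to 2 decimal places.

(-79.10, -29.10)

Per-group SEs: s₁/√n₁ = 77/√98 = 7.7782, s₂/√n₂ = 77/√176 = 5.8041.
Unpooled SE of the difference: √(60.50039524 + 33.68757681) = 9.7050.
Margin of error = z* · SE = 2.576 × 9.7050 = 25.0001.
x̄₁ − x̄₂ = 318.3 − 372.4 = -54.1000.
CI: -54.1000 ± 25.0001 = (-79.10, -29.10).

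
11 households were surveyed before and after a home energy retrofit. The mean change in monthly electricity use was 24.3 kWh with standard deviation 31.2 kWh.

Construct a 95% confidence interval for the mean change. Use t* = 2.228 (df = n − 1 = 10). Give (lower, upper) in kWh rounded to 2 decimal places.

Paired design: SE = s_d/√n = 31.2/√11 = 9.4072.
t* = 2.228; margin of error = 2.228 × 9.4072 = 20.9592.
24.3 ± 20.9592 → (3.34, 45.26).

(3.34, 45.26)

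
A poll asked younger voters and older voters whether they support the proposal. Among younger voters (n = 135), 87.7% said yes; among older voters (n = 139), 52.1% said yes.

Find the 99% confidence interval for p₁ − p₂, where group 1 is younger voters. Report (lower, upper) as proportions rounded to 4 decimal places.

The two standard errors are √(0.8770×0.1230/135) = 0.02827 and √(0.5210×0.4790/139) = 0.04237.
Because the samples are independent, SE_diff = √(0.02827² + 0.04237²) = 0.05094.
Using z* = 2.576 for 99%, ME = 2.576 × 0.05094 = 0.13122.
p̂₁ − p̂₂ = 0.3560; interval 0.3560 ± 0.13122 gives (0.2248, 0.4872).

(0.2248, 0.4872)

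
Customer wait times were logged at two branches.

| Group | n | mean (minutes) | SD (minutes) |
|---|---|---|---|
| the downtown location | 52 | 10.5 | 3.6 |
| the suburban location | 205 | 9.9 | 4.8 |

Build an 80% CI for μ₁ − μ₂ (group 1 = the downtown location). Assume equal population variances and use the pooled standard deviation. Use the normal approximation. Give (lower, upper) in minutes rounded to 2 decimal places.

(-0.31, 1.51)

Pooled variance s_p² = [51·3.6² + 204·4.8²] / (52+205−2) = 21.0240, so s_p = 4.5852.
SE_diff = s_p·√(1/n₁ + 1/n₂) = 4.5852·√(1/52 + 1/205) = 0.7119.
z* = 1.282; margin = 1.282 × 0.7119 = 0.9127.
Difference = 10.5 − 9.9 = 0.6000.
0.6000 ± 0.9127 → (-0.31, 1.51).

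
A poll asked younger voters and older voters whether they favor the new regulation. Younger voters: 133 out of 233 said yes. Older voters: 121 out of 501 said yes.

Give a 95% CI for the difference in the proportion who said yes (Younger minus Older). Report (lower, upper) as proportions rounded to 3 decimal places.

(0.256, 0.403)

p̂₁ = 133/233 = 0.5708 and p̂₂ = 121/501 = 0.2415.
SE₁ = √(p̂₁(1−p̂₁)/n₁) = √(0.5708·0.4292/233) = 0.03243; SE₂ = √(0.2415·0.7585/501) = 0.01912.
Independent samples: SE of the difference = √(SE₁² + SE₂²) = √(0.0010517049 + 0.0003655744) = 0.03765.
z* for 95% confidence is 1.960, so the margin of error is 1.960 × 0.03765 = 0.07379.
Point estimate p̂₁ − p̂₂ = 0.5708 − 0.2415 = 0.3293.
0.3293 ± 0.07379 → (0.256, 0.403).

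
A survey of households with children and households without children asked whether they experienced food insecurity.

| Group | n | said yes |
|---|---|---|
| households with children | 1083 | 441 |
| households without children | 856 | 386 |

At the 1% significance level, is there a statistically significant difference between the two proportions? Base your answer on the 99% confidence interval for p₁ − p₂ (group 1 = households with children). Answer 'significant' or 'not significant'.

First, p̂₁ = 441/1083 = 0.4072; p̂₂ = 386/856 = 0.4509.
The two standard errors are √(0.4072×0.5928/1083) = 0.01493 and √(0.4509×0.5491/856) = 0.01701.
Because the samples are independent, SE_diff = √(0.01493² + 0.01701²) = 0.02263.
Using z* = 2.576 for 99%, ME = 2.576 × 0.02263 = 0.05829.
p̂₁ − p̂₂ = -0.0437; interval -0.0437 ± 0.05829 gives (-0.10199, 0.01459).
The interval (-0.10199, 0.01459) contains 0, so the difference is not significant.

not significant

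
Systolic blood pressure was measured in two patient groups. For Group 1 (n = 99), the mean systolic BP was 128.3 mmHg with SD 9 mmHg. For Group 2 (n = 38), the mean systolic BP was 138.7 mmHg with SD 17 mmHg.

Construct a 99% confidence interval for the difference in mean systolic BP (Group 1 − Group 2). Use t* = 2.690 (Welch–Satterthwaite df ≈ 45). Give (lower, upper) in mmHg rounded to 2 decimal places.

Per-group SEs: s₁/√n₁ = 9/√99 = 0.9045, s₂/√n₂ = 17/√38 = 2.7578.
Unpooled SE of the difference: √(0.81812025 + 7.60546084) = 2.9023.
Margin of error = t* · SE = 2.690 × 2.9023 = 7.8072.
x̄₁ − x̄₂ = 128.3 − 138.7 = -10.4000.
CI: -10.4000 ± 7.8072 = (-18.21, -2.59).

(-18.21, -2.59)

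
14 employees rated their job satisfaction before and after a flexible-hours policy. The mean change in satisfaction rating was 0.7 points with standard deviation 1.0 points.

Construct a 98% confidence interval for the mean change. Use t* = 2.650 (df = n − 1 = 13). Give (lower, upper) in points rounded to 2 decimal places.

This is a matched-pairs design, so SE = s_d/√n = 1.0/√14 = 0.2673.
Margin = 2.650 × 0.2673 = 0.7083; the interval is 0.7 ± 0.7083 = (-0.01, 1.41).

(-0.01, 1.41)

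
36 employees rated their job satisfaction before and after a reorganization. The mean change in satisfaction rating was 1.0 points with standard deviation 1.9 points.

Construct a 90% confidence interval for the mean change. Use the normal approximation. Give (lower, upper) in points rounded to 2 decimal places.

This is a matched-pairs design, so SE = s_d/√n = 1.9/√36 = 0.3167.
Margin = 1.645 × 0.3167 = 0.5210; the interval is 1.0 ± 0.5210 = (0.48, 1.52).

(0.48, 1.52)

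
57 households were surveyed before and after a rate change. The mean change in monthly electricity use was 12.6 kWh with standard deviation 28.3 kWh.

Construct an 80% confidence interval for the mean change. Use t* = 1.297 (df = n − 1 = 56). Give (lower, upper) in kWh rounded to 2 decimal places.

Paired design: SE = s_d/√n = 28.3/√57 = 3.7484.
t* = 1.297; margin of error = 1.297 × 3.7484 = 4.8617.
12.6 ± 4.8617 → (7.74, 17.46).

(7.74, 17.46)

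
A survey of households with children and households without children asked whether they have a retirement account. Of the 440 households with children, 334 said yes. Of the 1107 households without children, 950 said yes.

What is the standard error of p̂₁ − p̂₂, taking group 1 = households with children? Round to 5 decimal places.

0.02293

First, p̂₁ = 334/440 = 0.7591; p̂₂ = 950/1107 = 0.8582.
The two standard errors are √(0.7591×0.2409/440) = 0.02039 and √(0.8582×0.1418/1107) = 0.01048.
Because the samples are independent, SE_diff = √(0.02039² + 0.01048²) = 0.02293.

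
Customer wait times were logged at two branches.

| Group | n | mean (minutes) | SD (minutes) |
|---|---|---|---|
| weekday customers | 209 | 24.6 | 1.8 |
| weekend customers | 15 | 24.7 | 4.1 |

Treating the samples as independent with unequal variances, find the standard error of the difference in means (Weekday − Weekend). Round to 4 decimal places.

SE₁ = s₁/√n₁ = 1.8/√209 = 0.1245; SE₂ = 4.1/√15 = 1.0586.
Independent samples, unequal variances: SE_diff = √(SE₁² + SE₂²) = √(0.01550025 + 1.12063396) = 1.0659.

1.0659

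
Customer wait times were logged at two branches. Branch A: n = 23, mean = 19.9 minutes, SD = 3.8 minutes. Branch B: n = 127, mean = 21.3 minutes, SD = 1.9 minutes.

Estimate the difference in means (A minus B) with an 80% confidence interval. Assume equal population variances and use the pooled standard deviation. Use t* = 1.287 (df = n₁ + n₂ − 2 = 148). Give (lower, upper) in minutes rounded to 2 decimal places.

(-2.07, -0.73)

s_p = √[((n₁−1)s₁² + (n₂−1)s₂²)/(n₁+n₂−2)] = √[(22·3.8² + 126·1.9²)/148] = 2.2847.
SE = 2.2847·√(1/23 + 1/127) = 0.5177.
With t* = 1.287, margin = 1.287 × 0.5177 = 0.6663.
x̄₁ − x̄₂ = 19.9 − 21.3 = -1.4000; interval -1.4000 ± 0.6663 = (-2.07, -0.73).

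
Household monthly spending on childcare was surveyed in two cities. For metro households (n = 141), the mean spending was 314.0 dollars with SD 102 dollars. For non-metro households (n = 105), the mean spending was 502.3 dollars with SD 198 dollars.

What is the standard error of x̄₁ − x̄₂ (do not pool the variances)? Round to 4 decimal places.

21.1461

Per-group SEs: s₁/√n₁ = 102/√141 = 8.5899, s₂/√n₂ = 198/√105 = 19.3228.
Unpooled SE of the difference: √(73.78638201 + 373.37059984) = 21.1461.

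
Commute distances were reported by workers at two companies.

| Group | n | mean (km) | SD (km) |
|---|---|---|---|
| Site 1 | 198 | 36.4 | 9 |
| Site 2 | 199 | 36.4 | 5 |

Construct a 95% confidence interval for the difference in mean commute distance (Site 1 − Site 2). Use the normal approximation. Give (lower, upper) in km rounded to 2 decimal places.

Per-group SEs: s₁/√n₁ = 9/√198 = 0.6396, s₂/√n₂ = 5/√199 = 0.3544.
Unpooled SE of the difference: √(0.40908816 + 0.12559936) = 0.7312.
Margin of error = z* · SE = 1.960 × 0.7312 = 1.4332.
x̄₁ − x̄₂ = 36.4 − 36.4 = 0.0000.
CI: 0.0000 ± 1.4332 = (-1.43, 1.43).

(-1.43, 1.43)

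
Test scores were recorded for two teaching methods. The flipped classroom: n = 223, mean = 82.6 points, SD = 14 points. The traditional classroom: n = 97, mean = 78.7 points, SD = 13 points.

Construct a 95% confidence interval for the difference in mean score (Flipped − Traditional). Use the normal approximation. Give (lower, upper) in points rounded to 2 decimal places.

Per-group SEs: s₁/√n₁ = 14/√223 = 0.9375, s₂/√n₂ = 13/√97 = 1.3200.
Unpooled SE of the difference: √(0.87890625 + 1.7424) = 1.6190.
Margin of error = z* · SE = 1.960 × 1.6190 = 3.1732.
x̄₁ − x̄₂ = 82.6 − 78.7 = 3.9000.
CI: 3.9000 ± 3.1732 = (0.73, 7.07).

(0.73, 7.07)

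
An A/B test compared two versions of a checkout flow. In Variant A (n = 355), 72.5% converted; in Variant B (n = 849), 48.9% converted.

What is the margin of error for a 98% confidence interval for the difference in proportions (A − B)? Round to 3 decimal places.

SE₁ = √(p̂₁(1−p̂₁)/n₁) = √(0.7250·0.2750/355) = 0.02370; SE₂ = √(0.4890·0.5110/849) = 0.01716.
Independent samples: SE of the difference = √(SE₁² + SE₂²) = √(0.00056169 + 0.0002944656) = 0.02926.
z* for 98% confidence is 2.326, so the margin of error is 2.326 × 0.02926 = 0.06806.

0.068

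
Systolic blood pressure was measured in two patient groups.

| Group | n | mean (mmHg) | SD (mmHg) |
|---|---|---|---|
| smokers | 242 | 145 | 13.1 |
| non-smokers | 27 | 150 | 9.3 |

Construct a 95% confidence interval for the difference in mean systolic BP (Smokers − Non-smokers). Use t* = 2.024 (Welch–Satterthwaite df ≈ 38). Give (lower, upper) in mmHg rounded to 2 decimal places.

(-9.00, -1.00)

Per-group SEs: s₁/√n₁ = 13.1/√242 = 0.8421, s₂/√n₂ = 9.3/√27 = 1.7898.
Unpooled SE of the difference: √(0.70913241 + 3.20338404) = 1.9780.
Margin of error = t* · SE = 2.024 × 1.9780 = 4.0035.
x̄₁ − x̄₂ = 145 − 150 = -5.0000.
CI: -5.0000 ± 4.0035 = (-9.00, -1.00).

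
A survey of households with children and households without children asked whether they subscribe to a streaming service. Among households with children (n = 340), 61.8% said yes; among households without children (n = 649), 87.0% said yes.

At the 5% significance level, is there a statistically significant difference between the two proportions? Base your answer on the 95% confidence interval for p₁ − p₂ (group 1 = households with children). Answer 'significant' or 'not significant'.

Each SE is √(p̂(1−p̂)/n): √(0.6180·0.3820/340) = 0.02635 and √(0.8700·0.1300/649) = 0.01320.
SE(p̂₁ − p̂₂) = √(SE₁² + SE₂²) = √(0.0006943225 + 0.00017424) = 0.02947, since the two samples are independent.
At 95% confidence z* = 1.960; margin = 1.960 × 0.02947 = 0.05776.
The difference is 0.6180 − 0.8700 = -0.2520, so the interval is -0.2520 ± 0.05776 = (-0.30976, -0.19424).
The interval (-0.30976, -0.19424) does not contain 0, so the difference is significant.

significant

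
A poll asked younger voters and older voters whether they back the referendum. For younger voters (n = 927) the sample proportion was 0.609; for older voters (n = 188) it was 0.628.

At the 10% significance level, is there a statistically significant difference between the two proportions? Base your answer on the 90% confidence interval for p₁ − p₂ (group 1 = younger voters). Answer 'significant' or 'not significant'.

SE₁ = √(p̂₁(1−p̂₁)/n₁) = √(0.6090·0.3910/927) = 0.01603; SE₂ = √(0.6280·0.3720/188) = 0.03525.
Independent samples: SE of the difference = √(SE₁² + SE₂²) = √(0.0002569609 + 0.0012425625) = 0.03872.
z* for 90% confidence is 1.645, so the margin of error is 1.645 × 0.03872 = 0.06369.
Point estimate p̂₁ − p̂₂ = 0.6090 − 0.6280 = -0.0190.
-0.0190 ± 0.06369 → (-0.08269, 0.04469).
The interval (-0.08269, 0.04469) contains 0, so the difference is not significant.

not significant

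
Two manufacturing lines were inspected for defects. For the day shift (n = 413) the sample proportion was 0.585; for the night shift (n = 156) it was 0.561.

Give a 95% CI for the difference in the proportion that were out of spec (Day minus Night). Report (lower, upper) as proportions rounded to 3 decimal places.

(-0.067, 0.115)

The two standard errors are √(0.5850×0.4150/413) = 0.02425 and √(0.5610×0.4390/156) = 0.03973.
Because the samples are independent, SE_diff = √(0.02425² + 0.03973²) = 0.04655.
Using z* = 1.960 for 95%, ME = 1.960 × 0.04655 = 0.09124.
p̂₁ − p̂₂ = 0.0240; interval 0.0240 ± 0.09124 gives (-0.067, 0.115).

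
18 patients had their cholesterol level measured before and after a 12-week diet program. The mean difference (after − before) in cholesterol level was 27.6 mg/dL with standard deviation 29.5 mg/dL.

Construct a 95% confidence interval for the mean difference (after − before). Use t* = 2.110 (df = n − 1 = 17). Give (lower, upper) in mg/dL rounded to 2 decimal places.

(12.93, 42.27)

Paired design: SE = s_d/√n = 29.5/√18 = 6.9532.
t* = 2.110; margin of error = 2.110 × 6.9532 = 14.6713.
27.6 ± 14.6713 → (12.93, 42.27).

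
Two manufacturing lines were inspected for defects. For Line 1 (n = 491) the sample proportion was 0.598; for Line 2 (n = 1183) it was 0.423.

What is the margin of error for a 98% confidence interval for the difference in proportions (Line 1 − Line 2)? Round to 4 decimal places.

0.0614

Each SE is √(p̂(1−p̂)/n): √(0.5980·0.4020/491) = 0.02213 and √(0.4230·0.5770/1183) = 0.01436.
SE(p̂₁ − p̂₂) = √(SE₁² + SE₂²) = √(0.0004897369 + 0.0002062096) = 0.02638, since the two samples are independent.
At 98% confidence z* = 2.326; margin = 2.326 × 0.02638 = 0.06136.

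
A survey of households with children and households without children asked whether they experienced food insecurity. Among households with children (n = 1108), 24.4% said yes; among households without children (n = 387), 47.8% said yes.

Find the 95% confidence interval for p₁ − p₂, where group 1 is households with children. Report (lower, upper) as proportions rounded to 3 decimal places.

(-0.290, -0.178)

Each SE is √(p̂(1−p̂)/n): √(0.2440·0.7560/1108) = 0.01290 and √(0.4780·0.5220/387) = 0.02539.
SE(p̂₁ − p̂₂) = √(SE₁² + SE₂²) = √(0.00016641 + 0.0006446521) = 0.02848, since the two samples are independent.
At 95% confidence z* = 1.960; margin = 1.960 × 0.02848 = 0.05582.
The difference is 0.2440 − 0.4780 = -0.2340, so the interval is -0.2340 ± 0.05582 = (-0.290, -0.178).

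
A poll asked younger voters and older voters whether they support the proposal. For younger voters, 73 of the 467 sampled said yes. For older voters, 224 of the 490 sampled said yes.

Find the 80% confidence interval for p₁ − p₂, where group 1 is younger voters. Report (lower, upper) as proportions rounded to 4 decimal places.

(-0.3368, -0.2648)

p̂₁ = 73/467 = 0.1563 and p̂₂ = 224/490 = 0.4571.
SE₁ = √(p̂₁(1−p̂₁)/n₁) = √(0.1563·0.8437/467) = 0.01680; SE₂ = √(0.4571·0.5429/490) = 0.02250.
Independent samples: SE of the difference = √(SE₁² + SE₂²) = √(0.00028224 + 0.00050625) = 0.02808.
z* for 80% confidence is 1.282, so the margin of error is 1.282 × 0.02808 = 0.03600.
Point estimate p̂₁ − p̂₂ = 0.1563 − 0.4571 = -0.3008.
-0.3008 ± 0.03600 → (-0.3368, -0.2648).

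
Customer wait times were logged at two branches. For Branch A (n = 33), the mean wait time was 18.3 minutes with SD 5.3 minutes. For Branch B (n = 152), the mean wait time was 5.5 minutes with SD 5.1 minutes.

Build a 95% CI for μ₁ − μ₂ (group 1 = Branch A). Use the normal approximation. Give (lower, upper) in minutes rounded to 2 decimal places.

(10.82, 14.78)

SE₁ = s₁/√n₁ = 5.3/√33 = 0.9226; SE₂ = 5.1/√152 = 0.4137.
Independent samples, unequal variances: SE_diff = √(SE₁² + SE₂²) = √(0.85119076 + 0.17114769) = 1.0111.
z* = 1.960, so margin of error = 1.960 × 1.0111 = 1.9818.
Difference in means = 18.3 − 5.5 = 12.8000.
12.8000 ± 1.9818 → (10.82, 14.78).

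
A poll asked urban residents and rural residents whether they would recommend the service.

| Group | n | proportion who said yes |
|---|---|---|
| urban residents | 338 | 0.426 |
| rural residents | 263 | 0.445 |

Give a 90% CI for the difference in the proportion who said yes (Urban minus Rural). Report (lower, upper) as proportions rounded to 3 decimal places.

Each SE is √(p̂(1−p̂)/n): √(0.4260·0.5740/338) = 0.02690 and √(0.4450·0.5550/263) = 0.03064.
SE(p̂₁ − p̂₂) = √(SE₁² + SE₂²) = √(0.00072361 + 0.0009388096) = 0.04077, since the two samples are independent.
At 90% confidence z* = 1.645; margin = 1.645 × 0.04077 = 0.06707.
The difference is 0.4260 − 0.4450 = -0.0190, so the interval is -0.0190 ± 0.06707 = (-0.086, 0.048).

(-0.086, 0.048)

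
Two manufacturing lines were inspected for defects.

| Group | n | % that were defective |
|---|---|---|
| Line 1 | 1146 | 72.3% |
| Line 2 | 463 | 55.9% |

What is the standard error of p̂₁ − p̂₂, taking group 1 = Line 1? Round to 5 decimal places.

The two standard errors are √(0.7230×0.2770/1146) = 0.01322 and √(0.5590×0.4410/463) = 0.02307.
Because the samples are independent, SE_diff = √(0.01322² + 0.02307²) = 0.02659.

0.02659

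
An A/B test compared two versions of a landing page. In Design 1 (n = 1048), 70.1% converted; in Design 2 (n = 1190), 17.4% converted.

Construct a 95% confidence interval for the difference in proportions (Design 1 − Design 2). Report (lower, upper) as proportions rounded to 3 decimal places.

SE₁ = √(p̂₁(1−p̂₁)/n₁) = √(0.7010·0.2990/1048) = 0.01414; SE₂ = √(0.1740·0.8260/1190) = 0.01099.
Independent samples: SE of the difference = √(SE₁² + SE₂²) = √(0.0001999396 + 0.0001207801) = 0.01791.
z* for 95% confidence is 1.960, so the margin of error is 1.960 × 0.01791 = 0.03510.
Point estimate p̂₁ − p̂₂ = 0.7010 − 0.1740 = 0.5270.
0.5270 ± 0.03510 → (0.492, 0.562).

(0.492, 0.562)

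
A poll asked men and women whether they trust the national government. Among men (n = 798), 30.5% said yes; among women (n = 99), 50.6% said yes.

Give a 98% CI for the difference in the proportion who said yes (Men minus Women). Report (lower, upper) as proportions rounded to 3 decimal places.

(-0.324, -0.078)

The two standard errors are √(0.3050×0.6950/798) = 0.01630 and √(0.5060×0.4940/99) = 0.05025.
Because the samples are independent, SE_diff = √(0.01630² + 0.05025²) = 0.05283.
Using z* = 2.326 for 98%, ME = 2.326 × 0.05283 = 0.12288.
p̂₁ − p̂₂ = -0.2010; interval -0.2010 ± 0.12288 gives (-0.324, -0.078).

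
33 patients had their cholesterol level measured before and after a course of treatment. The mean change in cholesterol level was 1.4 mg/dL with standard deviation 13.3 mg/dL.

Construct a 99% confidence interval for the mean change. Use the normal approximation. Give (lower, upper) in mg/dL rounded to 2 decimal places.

(-4.56, 7.36)

Paired design: SE = s_d/√n = 13.3/√33 = 2.3152.
z* = 2.576; margin of error = 2.576 × 2.3152 = 5.9640.
1.4 ± 5.9640 → (-4.56, 7.36).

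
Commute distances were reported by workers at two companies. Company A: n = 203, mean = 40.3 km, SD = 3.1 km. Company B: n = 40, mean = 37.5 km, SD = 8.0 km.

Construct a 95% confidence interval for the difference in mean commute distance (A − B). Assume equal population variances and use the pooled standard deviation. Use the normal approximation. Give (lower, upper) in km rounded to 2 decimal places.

Pooled variance s_p² = [202·3.1² + 39·8.0²] / (203+40−2) = 18.4117, so s_p = 4.2909.
SE_diff = s_p·√(1/n₁ + 1/n₂) = 4.2909·√(1/203 + 1/40) = 0.7423.
z* = 1.960; margin = 1.960 × 0.7423 = 1.4549.
Difference = 40.3 − 37.5 = 2.8000.
2.8000 ± 1.4549 → (1.35, 4.25).

(1.35, 4.25)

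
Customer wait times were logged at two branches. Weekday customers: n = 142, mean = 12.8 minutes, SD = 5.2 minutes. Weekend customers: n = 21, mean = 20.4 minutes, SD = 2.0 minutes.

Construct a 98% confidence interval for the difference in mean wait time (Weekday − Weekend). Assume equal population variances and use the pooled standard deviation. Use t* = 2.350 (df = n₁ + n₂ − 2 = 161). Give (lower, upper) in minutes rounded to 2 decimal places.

s_p = √[((n₁−1)s₁² + (n₂−1)s₂²)/(n₁+n₂−2)] = √[(141·5.2² + 20·2.0²)/161] = 4.9171.
SE = 4.9171·√(1/142 + 1/21) = 1.1496.
With t* = 2.350, margin = 2.350 × 1.1496 = 2.7016.
x̄₁ − x̄₂ = 12.8 − 20.4 = -7.6000; interval -7.6000 ± 2.7016 = (-10.30, -4.90).

(-10.30, -4.90)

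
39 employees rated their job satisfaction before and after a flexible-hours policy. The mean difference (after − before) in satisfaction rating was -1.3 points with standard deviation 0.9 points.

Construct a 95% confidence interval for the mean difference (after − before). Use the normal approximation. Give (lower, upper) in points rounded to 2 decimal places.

This is a matched-pairs design, so SE = s_d/√n = 0.9/√39 = 0.1441.
Margin = 1.960 × 0.1441 = 0.2824; the interval is -1.3 ± 0.2824 = (-1.58, -1.02).

(-1.58, -1.02)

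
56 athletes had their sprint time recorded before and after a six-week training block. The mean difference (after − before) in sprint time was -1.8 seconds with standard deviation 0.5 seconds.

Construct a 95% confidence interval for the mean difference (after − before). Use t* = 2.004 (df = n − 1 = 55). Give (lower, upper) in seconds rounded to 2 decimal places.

(-1.93, -1.67)

Paired design: SE = s_d/√n = 0.5/√56 = 0.0668.
t* = 2.004; margin of error = 2.004 × 0.0668 = 0.1339.
-1.8 ± 0.1339 → (-1.93, -1.67).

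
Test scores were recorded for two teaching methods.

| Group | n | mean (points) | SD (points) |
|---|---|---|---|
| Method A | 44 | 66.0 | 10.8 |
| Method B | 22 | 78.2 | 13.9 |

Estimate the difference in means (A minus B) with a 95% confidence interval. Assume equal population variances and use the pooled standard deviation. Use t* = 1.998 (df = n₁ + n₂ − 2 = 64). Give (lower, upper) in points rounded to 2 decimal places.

(-18.41, -5.99)

s_p = √[((n₁−1)s₁² + (n₂−1)s₂²)/(n₁+n₂−2)] = √[(43·10.8² + 21·13.9²)/64] = 11.9065.
SE = 11.9065·√(1/44 + 1/22) = 3.1090.
With t* = 1.998, margin = 1.998 × 3.1090 = 6.2118.
x̄₁ − x̄₂ = 66.0 − 78.2 = -12.2000; interval -12.2000 ± 6.2118 = (-18.41, -5.99).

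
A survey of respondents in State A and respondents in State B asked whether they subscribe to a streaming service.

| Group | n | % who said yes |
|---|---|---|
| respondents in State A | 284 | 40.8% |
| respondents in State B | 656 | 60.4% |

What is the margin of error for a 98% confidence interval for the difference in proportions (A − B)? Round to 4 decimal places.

0.0811

SE₁ = √(p̂₁(1−p̂₁)/n₁) = √(0.4080·0.5920/284) = 0.02916; SE₂ = √(0.6040·0.3960/656) = 0.01909.
Independent samples: SE of the difference = √(SE₁² + SE₂²) = √(0.0008503056 + 0.0003644281) = 0.03485.
z* for 98% confidence is 2.326, so the margin of error is 2.326 × 0.03485 = 0.08106.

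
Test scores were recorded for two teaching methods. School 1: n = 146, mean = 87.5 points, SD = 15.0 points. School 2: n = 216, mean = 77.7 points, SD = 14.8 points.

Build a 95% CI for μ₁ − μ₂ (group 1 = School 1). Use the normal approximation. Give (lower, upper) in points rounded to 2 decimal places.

(6.67, 12.93)

SE₁ = s₁/√n₁ = 15.0/√146 = 1.2414; SE₂ = 14.8/√216 = 1.0070.
Independent samples, unequal variances: SE_diff = √(SE₁² + SE₂²) = √(1.54107396 + 1.014049) = 1.5985.
z* = 1.960, so margin of error = 1.960 × 1.5985 = 3.1331.
Difference in means = 87.5 − 77.7 = 9.8000.
9.8000 ± 3.1331 → (6.67, 12.93).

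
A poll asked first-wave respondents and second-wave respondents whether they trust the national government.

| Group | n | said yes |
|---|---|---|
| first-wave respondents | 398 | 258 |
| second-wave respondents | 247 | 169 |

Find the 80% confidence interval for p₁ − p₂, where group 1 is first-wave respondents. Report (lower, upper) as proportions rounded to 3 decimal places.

p̂₁ = 258/398 = 0.6482 and p̂₂ = 169/247 = 0.6842.
SE₁ = √(p̂₁(1−p̂₁)/n₁) = √(0.6482·0.3518/398) = 0.02394; SE₂ = √(0.6842·0.3158/247) = 0.02958.
Independent samples: SE of the difference = √(SE₁² + SE₂²) = √(0.0005731236 + 0.0008749764) = 0.03805.
z* for 80% confidence is 1.282, so the margin of error is 1.282 × 0.03805 = 0.04878.
Point estimate p̂₁ − p̂₂ = 0.6482 − 0.6842 = -0.0360.
-0.0360 ± 0.04878 → (-0.085, 0.013).

(-0.085, 0.013)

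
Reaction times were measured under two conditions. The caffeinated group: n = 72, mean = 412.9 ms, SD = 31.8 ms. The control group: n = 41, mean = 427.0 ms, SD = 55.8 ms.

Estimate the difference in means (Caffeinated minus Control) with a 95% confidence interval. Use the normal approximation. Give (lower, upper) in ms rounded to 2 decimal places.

(-32.69, 4.49)

SE₁ = s₁/√n₁ = 31.8/√72 = 3.7477; SE₂ = 55.8/√41 = 8.7145.
Independent samples, unequal variances: SE_diff = √(SE₁² + SE₂²) = √(14.04525529 + 75.94251025) = 9.4862.
z* = 1.960, so margin of error = 1.960 × 9.4862 = 18.5930.
Difference in means = 412.9 − 427.0 = -14.1000.
-14.1000 ± 18.5930 → (-32.69, 4.49).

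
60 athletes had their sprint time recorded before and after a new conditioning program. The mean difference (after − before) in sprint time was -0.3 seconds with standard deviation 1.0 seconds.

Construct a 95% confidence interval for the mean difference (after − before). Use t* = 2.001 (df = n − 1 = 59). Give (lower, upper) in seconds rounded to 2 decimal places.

(-0.56, -0.04)

This is a matched-pairs design, so SE = s_d/√n = 1.0/√60 = 0.1291.
Margin = 2.001 × 0.1291 = 0.2583; the interval is -0.3 ± 0.2583 = (-0.56, -0.04).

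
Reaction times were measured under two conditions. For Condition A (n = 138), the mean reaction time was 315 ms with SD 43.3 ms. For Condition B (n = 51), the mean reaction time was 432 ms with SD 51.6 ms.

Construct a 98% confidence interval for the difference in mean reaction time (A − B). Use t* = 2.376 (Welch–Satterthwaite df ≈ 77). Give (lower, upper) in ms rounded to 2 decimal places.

Standard errors of each mean: 43.3/√138 = 3.6859 and 51.6/√51 = 7.2254.
SE(x̄₁ − x̄₂) = √(3.6859² + 7.2254²) = 8.1112 for independent samples with unequal variances.
With t* = 2.376, the margin is 2.376 × 8.1112 = 19.2722.
x̄₁ − x̄₂ = 315 − 432 = -117.0000; the interval is -117.0000 ± 19.2722 = (-136.27, -97.73).

(-136.27, -97.73)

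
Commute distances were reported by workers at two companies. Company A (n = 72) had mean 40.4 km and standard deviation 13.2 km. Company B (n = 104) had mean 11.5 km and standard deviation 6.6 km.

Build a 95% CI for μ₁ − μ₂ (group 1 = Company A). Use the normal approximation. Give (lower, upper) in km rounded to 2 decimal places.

(25.60, 32.20)

Standard errors of each mean: 13.2/√72 = 1.5556 and 6.6/√104 = 0.6472.
SE(x̄₁ − x̄₂) = √(1.5556² + 0.6472²) = 1.6849 for independent samples with unequal variances.
With z* = 1.960, the margin is 1.960 × 1.6849 = 3.3024.
x̄₁ − x̄₂ = 40.4 − 11.5 = 28.9000; the interval is 28.9000 ± 3.3024 = (25.60, 32.20).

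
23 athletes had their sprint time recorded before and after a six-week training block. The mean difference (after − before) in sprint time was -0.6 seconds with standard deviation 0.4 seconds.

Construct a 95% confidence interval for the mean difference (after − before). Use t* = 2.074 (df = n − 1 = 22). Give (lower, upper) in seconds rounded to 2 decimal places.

(-0.77, -0.43)

This is a matched-pairs design, so SE = s_d/√n = 0.4/√23 = 0.0834.
Margin = 2.074 × 0.0834 = 0.1730; the interval is -0.6 ± 0.1730 = (-0.77, -0.43).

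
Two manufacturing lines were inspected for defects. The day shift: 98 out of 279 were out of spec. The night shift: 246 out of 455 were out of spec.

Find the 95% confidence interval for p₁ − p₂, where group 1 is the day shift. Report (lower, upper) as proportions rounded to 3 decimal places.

p̂₁ = 98/279 = 0.3513 and p̂₂ = 246/455 = 0.5407.
SE₁ = √(p̂₁(1−p̂₁)/n₁) = √(0.3513·0.6487/279) = 0.02858; SE₂ = √(0.5407·0.4593/455) = 0.02336.
Independent samples: SE of the difference = √(SE₁² + SE₂²) = √(0.0008168164 + 0.0005456896) = 0.03691.
z* for 95% confidence is 1.960, so the margin of error is 1.960 × 0.03691 = 0.07234.
Point estimate p̂₁ − p̂₂ = 0.3513 − 0.5407 = -0.1894.
-0.1894 ± 0.07234 → (-0.262, -0.117).

(-0.262, -0.117)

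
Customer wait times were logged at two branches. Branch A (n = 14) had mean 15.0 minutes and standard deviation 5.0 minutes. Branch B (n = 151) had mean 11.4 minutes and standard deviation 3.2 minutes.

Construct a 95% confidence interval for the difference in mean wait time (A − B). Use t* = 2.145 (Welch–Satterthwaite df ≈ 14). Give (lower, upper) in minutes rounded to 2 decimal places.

SE₁ = s₁/√n₁ = 5.0/√14 = 1.3363; SE₂ = 3.2/√151 = 0.2604.
Independent samples, unequal variances: SE_diff = √(SE₁² + SE₂²) = √(1.78569769 + 0.06780816) = 1.3614.
t* = 2.145, so margin of error = 2.145 × 1.3614 = 2.9202.
Difference in means = 15.0 − 11.4 = 3.6000.
3.6000 ± 2.9202 → (0.68, 6.52).

(0.68, 6.52)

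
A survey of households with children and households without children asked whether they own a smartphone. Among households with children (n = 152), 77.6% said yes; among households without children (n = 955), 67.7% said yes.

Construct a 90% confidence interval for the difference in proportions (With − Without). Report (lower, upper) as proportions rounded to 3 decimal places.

The two standard errors are √(0.7760×0.2240/152) = 0.03382 and √(0.6770×0.3230/955) = 0.01513.
Because the samples are independent, SE_diff = √(0.03382² + 0.01513²) = 0.03705.
Using z* = 1.645 for 90%, ME = 1.645 × 0.03705 = 0.06095.
p̂₁ − p̂₂ = 0.0990; interval 0.0990 ± 0.06095 gives (0.038, 0.160).

(0.038, 0.160)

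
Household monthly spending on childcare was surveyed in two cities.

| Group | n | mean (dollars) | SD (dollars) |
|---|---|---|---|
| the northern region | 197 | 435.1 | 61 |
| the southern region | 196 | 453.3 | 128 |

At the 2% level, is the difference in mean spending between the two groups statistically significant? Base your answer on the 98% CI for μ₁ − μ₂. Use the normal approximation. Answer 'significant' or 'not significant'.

SE₁ = s₁/√n₁ = 61/√197 = 4.3461; SE₂ = 128/√196 = 9.1429.
Independent samples, unequal variances: SE_diff = √(SE₁² + SE₂²) = √(18.88858521 + 83.59262041) = 10.1233.
z* = 2.326, so margin of error = 2.326 × 10.1233 = 23.5468.
Difference in means = 435.1 − 453.3 = -18.2000.
-18.2000 ± 23.5468 → (-41.7468, 5.3468).
The interval (-41.7468, 5.3468) contains 0, so the difference is not significant.

not significant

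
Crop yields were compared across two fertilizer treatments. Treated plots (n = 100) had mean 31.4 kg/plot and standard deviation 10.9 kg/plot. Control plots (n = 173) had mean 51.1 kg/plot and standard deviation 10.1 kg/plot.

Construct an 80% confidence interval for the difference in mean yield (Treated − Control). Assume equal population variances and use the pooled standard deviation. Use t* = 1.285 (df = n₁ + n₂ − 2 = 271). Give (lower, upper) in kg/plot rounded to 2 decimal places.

s_p = √[((n₁−1)s₁² + (n₂−1)s₂²)/(n₁+n₂−2)] = √[(99·10.9² + 172·10.1²)/271] = 10.3994.
SE = 10.3994·√(1/100 + 1/173) = 1.3064.
With t* = 1.285, margin = 1.285 × 1.3064 = 1.6787.
x̄₁ − x̄₂ = 31.4 − 51.1 = -19.7000; interval -19.7000 ± 1.6787 = (-21.38, -18.02).

(-21.38, -18.02)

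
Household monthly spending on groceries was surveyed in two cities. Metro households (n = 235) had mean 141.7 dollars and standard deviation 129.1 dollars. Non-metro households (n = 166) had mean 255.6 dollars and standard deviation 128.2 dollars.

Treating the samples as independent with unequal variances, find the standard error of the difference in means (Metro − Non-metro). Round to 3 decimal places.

SE₁ = s₁/√n₁ = 129.1/√235 = 8.4216; SE₂ = 128.2/√166 = 9.9502.
Independent samples, unequal variances: SE_diff = √(SE₁² + SE₂²) = √(70.92334656 + 99.00648004) = 13.0357.

13.036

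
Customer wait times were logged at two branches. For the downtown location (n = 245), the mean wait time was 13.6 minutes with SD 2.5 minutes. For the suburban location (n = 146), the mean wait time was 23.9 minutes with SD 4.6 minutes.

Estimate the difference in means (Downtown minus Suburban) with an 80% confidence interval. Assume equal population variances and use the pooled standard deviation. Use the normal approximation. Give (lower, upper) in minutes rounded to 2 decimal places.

(-10.76, -9.84)

s_p = √[((n₁−1)s₁² + (n₂−1)s₂²)/(n₁+n₂−2)] = √[(244·2.5² + 145·4.6²)/389] = 3.4362.
SE = 3.4362·√(1/245 + 1/146) = 0.3593.
With z* = 1.282, margin = 1.282 × 0.3593 = 0.4606.
x̄₁ − x̄₂ = 13.6 − 23.9 = -10.3000; interval -10.3000 ± 0.4606 = (-10.76, -9.84).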